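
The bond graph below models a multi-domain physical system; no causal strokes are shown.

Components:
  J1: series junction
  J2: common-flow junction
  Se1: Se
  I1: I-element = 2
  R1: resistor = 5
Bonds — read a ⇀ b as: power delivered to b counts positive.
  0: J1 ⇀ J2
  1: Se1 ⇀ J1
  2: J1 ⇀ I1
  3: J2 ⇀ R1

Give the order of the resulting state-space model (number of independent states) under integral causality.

1  (I1 all integral)

bond 1 stroke at J1  (Se1 (Se) sets effort on bond)
bond 2 stroke at I1  (I1 integral (f out))
bond 0 stroke at J1  (common-f at J1 fixed by 2)
bond 3 stroke at J2  (1-jn J2 has f-setter on 0)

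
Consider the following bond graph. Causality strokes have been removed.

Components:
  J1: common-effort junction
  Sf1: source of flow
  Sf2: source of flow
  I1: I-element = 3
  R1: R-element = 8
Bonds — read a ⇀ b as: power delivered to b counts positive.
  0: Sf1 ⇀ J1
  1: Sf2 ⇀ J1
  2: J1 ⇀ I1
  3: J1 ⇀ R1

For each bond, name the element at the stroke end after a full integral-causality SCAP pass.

#0 |Sf1
#1 |Sf2
#2 |I1
#3 |J1

bond 0 →Sf1  (source Sf1 imposes f)
bond 1 →Sf2  (Sf2 (Sf) sets flow on bond)
bond 2 →I1  (I1: I, integral causality)
bond 3 →J1  (only one effort-in slot at J1)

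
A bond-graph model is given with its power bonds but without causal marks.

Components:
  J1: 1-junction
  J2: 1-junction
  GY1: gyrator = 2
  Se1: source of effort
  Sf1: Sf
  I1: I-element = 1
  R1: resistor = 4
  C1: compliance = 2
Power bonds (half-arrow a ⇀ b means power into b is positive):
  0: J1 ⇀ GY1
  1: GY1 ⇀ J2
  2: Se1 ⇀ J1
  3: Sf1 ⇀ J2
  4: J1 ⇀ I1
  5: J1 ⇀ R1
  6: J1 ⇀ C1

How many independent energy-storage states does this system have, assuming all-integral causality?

2  (C1, I1 all integral)

bond 2 stroke at J1  (Se1 fixes effort; stroke away)
bond 3 stroke at Sf1  (source Sf1 imposes f)
bond 1 stroke at J2  (common-f at J2 fixed by 3)
bond 0 stroke at J1  (GY1: gyrator matches bond 1)
bond 4 stroke at I1  (I1 outputs flow p/I1)
bond 5 stroke at J1  (common-f at J1 fixed by 4)
bond 6 stroke at J1  (J1 flow already set via bond 4)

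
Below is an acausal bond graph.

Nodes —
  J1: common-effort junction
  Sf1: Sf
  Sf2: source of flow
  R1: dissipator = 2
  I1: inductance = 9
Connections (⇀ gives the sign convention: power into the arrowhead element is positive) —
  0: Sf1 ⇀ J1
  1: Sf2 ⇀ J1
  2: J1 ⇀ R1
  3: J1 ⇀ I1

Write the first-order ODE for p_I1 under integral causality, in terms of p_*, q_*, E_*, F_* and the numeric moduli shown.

dp_I1/dt = 2*F_Sf1 + 2*F_Sf2 - 2*p_I1/9

bond 0 →Sf1  (Sf1: flow source, stroke at near end)
bond 1 →Sf2  (Sf2: flow source, stroke at near end)
bond 3 →I1  (I1 outputs flow p/I1)
bond 2 →J1  (J1 needs exactly one e-in)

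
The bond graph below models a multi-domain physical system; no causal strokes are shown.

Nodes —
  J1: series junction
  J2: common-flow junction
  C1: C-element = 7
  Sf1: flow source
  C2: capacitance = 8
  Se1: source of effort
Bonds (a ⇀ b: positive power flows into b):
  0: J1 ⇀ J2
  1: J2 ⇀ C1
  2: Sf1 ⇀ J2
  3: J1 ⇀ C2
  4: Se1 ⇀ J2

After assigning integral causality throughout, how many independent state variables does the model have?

bond 2 stroke→Sf1  (Sf1 fixes flow; stroke at Sf1)
bond 4 stroke→J2  (Se1 fixes effort; stroke away)
bond 0 stroke→J2  (J2: bond 2 brought flow, rest push out)
bond 1 stroke→J2  (common-f at J2 fixed by 2)
bond 3 stroke→J1  (J1 flow already set via bond 0)

2  (C1, C2 all integral)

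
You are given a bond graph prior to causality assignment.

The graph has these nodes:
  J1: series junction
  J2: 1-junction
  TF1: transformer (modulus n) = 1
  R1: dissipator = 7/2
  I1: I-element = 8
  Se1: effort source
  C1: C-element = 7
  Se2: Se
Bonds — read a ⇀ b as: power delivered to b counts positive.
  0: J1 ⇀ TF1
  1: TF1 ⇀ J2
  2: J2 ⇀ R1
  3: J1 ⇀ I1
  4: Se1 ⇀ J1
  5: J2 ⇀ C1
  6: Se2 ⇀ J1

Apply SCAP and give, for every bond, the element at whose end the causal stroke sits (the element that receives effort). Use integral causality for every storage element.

bond 0 stroke→J1
bond 1 stroke→TF1
bond 2 stroke→J2
bond 3 stroke→I1
bond 4 stroke→J1
bond 5 stroke→J2
bond 6 stroke→J1

bond 4 stroke→J1  (Se1: effort source, stroke at far end)
bond 6 stroke→J1  (Se2 fixes effort; stroke away)
bond 3 stroke→I1  (I1 outputs flow p/I1)
bond 0 stroke→J1  (1-jn J1 has f-setter on 3)
bond 1 stroke→TF1  (through TF1, causality passes straight; one stroke at TF1)
bond 2 stroke→J2  (common-f at J2 fixed by 1)
bond 5 stroke→J2  (1-jn J2 has f-setter on 1)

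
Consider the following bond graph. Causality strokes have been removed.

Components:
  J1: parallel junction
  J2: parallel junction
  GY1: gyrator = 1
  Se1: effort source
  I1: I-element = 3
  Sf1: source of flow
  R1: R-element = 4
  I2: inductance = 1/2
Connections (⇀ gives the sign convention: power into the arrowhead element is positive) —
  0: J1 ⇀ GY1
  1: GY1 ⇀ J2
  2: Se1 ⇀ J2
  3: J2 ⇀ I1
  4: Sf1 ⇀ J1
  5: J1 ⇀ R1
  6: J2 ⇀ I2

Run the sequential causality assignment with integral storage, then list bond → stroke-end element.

b0 |GY1
b1 |GY1
b2 |J2
b3 |I1
b4 |Sf1
b5 |J1
b6 |I2

bond 2 →J2  (Se1 fixes effort; stroke away)
bond 4 →Sf1  (source Sf1 imposes f)
bond 1 →GY1  (J2 effort already set via bond 2)
bond 3 →I1  (J2 effort already set via bond 2)
bond 6 →I2  (common-e at J2 fixed by 2)
bond 0 →GY1  (through GY1, causality inverts; strokes same side of GY1)
bond 5 →J1  (only one effort-in slot at J1)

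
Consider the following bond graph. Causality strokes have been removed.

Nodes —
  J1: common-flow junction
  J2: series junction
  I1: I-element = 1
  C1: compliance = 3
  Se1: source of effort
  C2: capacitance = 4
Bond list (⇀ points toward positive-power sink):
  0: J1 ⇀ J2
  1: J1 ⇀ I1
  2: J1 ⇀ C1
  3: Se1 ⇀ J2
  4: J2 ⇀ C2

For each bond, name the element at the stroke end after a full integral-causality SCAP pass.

β0 stroke→J1
β1 stroke→I1
β2 stroke→J1
β3 stroke→J2
β4 stroke→J2

bond 3 →J2  (Se1 fixes effort; stroke away)
bond 1 →I1  (prefer integral on I1)
bond 0 →J1  (1-jn J1 has f-setter on 1)
bond 2 →J1  (J1: bond 1 brought flow, rest push out)
bond 4 →J2  (common-f at J2 fixed by 0)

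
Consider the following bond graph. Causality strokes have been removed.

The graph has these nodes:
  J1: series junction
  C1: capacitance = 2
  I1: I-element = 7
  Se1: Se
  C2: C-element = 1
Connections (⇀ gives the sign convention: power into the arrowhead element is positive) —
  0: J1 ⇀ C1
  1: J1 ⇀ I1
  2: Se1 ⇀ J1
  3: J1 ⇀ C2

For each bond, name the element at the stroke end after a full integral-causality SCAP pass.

β2 →J1  (Se1 (Se) sets effort on bond)
β0 →J1  (C1: C, integral causality)
β1 →I1  (I1 outputs flow p/I1)
β3 →J1  (J1: bond 1 brought flow, rest push out)

#0 stroke at J1
#1 stroke at I1
#2 stroke at J1
#3 stroke at J1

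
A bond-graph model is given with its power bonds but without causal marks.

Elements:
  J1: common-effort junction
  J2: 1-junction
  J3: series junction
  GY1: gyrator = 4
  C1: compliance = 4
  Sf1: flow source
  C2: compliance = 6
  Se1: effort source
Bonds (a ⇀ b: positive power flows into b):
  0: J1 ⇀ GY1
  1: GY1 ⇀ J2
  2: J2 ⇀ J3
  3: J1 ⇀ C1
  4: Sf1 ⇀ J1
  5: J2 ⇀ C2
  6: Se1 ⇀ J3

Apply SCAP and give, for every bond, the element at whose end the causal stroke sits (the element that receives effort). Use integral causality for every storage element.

b4 |Sf1  (source Sf1 imposes f)
b6 |J3  (source Se1 imposes e)
b2 |J2  (only one flow-in slot at J3)
b3 |J1  (prefer integral on C1)
b0 |GY1  (J1 effort already set via bond 3)
b1 |GY1  (GY1: gyrator matches bond 0)
b5 |J2  (1-jn J2 has f-setter on 1)

bond 0 |GY1
bond 1 |GY1
bond 2 |J2
bond 3 |J1
bond 4 |Sf1
bond 5 |J2
bond 6 |J3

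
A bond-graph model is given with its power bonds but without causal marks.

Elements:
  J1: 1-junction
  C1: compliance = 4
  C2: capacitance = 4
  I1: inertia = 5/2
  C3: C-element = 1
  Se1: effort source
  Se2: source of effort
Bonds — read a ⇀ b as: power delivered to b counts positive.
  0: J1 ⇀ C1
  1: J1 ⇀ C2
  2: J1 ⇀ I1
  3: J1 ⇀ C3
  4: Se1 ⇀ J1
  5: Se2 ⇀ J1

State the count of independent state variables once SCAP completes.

#4 stroke→J1  (Se1 fixes effort; stroke away)
#5 stroke→J1  (Se2: effort source, stroke at far end)
#0 stroke→J1  (prefer integral on C1)
#1 stroke→J1  (C2: C, integral causality)
#2 stroke→I1  (I1: I, integral causality)
#3 stroke→J1  (J1: bond 2 brought flow, rest push out)

4  (C1, C2, C3, I1 all integral)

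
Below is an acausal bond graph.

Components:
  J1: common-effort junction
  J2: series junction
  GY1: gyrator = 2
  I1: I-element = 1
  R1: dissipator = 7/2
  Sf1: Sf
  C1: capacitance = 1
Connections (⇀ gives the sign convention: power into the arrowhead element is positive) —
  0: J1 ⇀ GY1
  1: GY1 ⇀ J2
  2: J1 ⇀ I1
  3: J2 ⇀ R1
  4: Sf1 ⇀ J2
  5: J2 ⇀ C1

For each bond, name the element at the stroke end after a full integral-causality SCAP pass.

bond 0 →J1
bond 1 →J2
bond 2 →I1
bond 3 →J2
bond 4 →Sf1
bond 5 →J2

β4 stroke→Sf1  (Sf1 fixes flow; stroke at Sf1)
β1 stroke→J2  (J2: bond 4 brought flow, rest push out)
β3 stroke→J2  (J2: bond 4 brought flow, rest push out)
β5 stroke→J2  (1-jn J2 has f-setter on 4)
β0 stroke→J1  (GY1: gyrator matches bond 1)
β2 stroke→I1  (0-jn J1 has e-setter on 0)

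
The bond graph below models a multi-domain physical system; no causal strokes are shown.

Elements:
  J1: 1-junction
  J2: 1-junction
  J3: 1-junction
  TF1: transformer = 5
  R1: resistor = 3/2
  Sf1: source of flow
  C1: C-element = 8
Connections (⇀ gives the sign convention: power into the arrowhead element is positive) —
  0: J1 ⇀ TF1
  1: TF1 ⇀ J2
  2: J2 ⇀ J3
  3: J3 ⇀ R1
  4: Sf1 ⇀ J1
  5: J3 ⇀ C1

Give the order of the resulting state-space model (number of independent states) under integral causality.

#4 stroke→Sf1  (Sf1 fixes flow; stroke at Sf1)
#0 stroke→J1  (1-jn J1 has f-setter on 4)
#1 stroke→TF1  (through TF1, causality passes straight; one stroke at TF1)
#2 stroke→J2  (1-jn J2 has f-setter on 1)
#3 stroke→J3  (J3 flow already set via bond 2)
#5 stroke→J3  (1-jn J3 has f-setter on 2)

1  (C1 all integral)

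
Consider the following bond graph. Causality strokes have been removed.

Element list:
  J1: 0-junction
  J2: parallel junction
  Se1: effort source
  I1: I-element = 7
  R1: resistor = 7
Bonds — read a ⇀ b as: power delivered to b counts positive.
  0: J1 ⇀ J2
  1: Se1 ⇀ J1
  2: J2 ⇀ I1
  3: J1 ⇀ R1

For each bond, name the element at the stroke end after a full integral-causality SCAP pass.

#0 stroke→J2
#1 stroke→J1
#2 stroke→I1
#3 stroke→R1

b1 stroke→J1  (Se1 (Se) sets effort on bond)
b0 stroke→J2  (J1: bond 1 brought effort, rest push out)
b3 stroke→R1  (J1 effort already set via bond 1)
b2 stroke→I1  (J2 effort already set via bond 0)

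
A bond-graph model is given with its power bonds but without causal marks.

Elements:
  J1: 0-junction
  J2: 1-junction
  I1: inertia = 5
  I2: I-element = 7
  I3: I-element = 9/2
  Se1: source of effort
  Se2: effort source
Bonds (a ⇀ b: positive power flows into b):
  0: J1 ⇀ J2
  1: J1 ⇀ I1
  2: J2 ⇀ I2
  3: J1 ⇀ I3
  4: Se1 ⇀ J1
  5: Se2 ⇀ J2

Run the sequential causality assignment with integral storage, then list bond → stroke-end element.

bond 0 →J2
bond 1 →I1
bond 2 →I2
bond 3 →I3
bond 4 →J1
bond 5 →J2

b4 →J1  (source Se1 imposes e)
b5 →J2  (Se2 (Se) sets effort on bond)
b0 →J2  (common-e at J1 fixed by 4)
b1 →I1  (common-e at J1 fixed by 4)
b3 →I3  (J1: bond 4 brought effort, rest push out)
b2 →I2  (J2 needs exactly one f-in)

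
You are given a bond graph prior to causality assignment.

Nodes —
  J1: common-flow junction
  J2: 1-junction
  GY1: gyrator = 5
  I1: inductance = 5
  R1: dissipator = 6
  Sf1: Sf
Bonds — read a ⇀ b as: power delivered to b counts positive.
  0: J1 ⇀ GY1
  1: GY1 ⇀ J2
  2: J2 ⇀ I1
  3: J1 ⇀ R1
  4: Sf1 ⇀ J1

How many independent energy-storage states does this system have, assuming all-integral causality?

1  (I1 all integral)

#4 stroke at Sf1  (Sf1 fixes flow; stroke at Sf1)
#0 stroke at J1  (J1 flow already set via bond 4)
#3 stroke at J1  (common-f at J1 fixed by 4)
#1 stroke at J2  (through GY1, causality inverts; strokes same side of GY1)
#2 stroke at I1  (closing 1-jn rule on J2)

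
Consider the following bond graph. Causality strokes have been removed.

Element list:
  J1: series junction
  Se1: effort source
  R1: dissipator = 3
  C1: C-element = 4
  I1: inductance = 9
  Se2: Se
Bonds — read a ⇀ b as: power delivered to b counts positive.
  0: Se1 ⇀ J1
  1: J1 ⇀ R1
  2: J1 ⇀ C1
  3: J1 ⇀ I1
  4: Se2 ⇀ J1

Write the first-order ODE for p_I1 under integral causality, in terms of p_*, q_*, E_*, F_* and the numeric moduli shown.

#0 |J1  (Se1: effort source, stroke at far end)
#4 |J1  (Se2 fixes effort; stroke away)
#2 |J1  (C1: C, integral causality)
#3 |I1  (prefer integral on I1)
#1 |J1  (J1 flow already set via bond 3)

dp_I1/dt = E_Se1 + E_Se2 - p_I1/3 - q_C1/4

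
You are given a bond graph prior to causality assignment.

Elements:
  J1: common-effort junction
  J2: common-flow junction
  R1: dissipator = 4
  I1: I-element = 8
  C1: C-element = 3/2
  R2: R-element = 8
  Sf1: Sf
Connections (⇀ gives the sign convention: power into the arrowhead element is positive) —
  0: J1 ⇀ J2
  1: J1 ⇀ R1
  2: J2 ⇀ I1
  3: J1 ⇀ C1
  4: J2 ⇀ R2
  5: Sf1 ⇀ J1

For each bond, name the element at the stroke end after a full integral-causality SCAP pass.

#0 →J2
#1 →R1
#2 →I1
#3 →J1
#4 →J2
#5 →Sf1

β5 stroke→Sf1  (Sf1 fixes flow; stroke at Sf1)
β2 stroke→I1  (I1 integral (f out))
β0 stroke→J2  (J2 flow already set via bond 2)
β4 stroke→J2  (J2 flow already set via bond 2)
β3 stroke→J1  (C1: C, integral causality)
β1 stroke→R1  (common-e at J1 fixed by 3)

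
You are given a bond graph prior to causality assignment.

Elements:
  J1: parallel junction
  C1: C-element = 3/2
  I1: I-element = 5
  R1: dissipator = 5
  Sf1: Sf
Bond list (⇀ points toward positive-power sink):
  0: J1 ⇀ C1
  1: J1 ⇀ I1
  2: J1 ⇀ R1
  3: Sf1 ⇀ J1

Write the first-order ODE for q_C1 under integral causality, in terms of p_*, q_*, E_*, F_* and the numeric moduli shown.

bond 3 stroke→Sf1  (Sf1: flow source, stroke at near end)
bond 0 stroke→J1  (C1: C, integral causality)
bond 1 stroke→I1  (J1: bond 0 brought effort, rest push out)
bond 2 stroke→R1  (0-jn J1 has e-setter on 0)

dq_C1/dt = F_Sf1 - p_I1/5 - 2*q_C1/15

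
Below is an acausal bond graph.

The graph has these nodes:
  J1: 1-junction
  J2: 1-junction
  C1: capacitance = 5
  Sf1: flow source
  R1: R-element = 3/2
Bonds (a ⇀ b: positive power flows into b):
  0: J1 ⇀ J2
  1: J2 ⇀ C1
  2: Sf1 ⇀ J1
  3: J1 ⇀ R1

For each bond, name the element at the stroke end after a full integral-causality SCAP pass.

#2 stroke→Sf1  (Sf1 (Sf) sets flow on bond)
#0 stroke→J1  (common-f at J1 fixed by 2)
#3 stroke→J1  (J1: bond 2 brought flow, rest push out)
#1 stroke→J2  (J2: bond 0 brought flow, rest push out)

#0 stroke→J1
#1 stroke→J2
#2 stroke→Sf1
#3 stroke→J1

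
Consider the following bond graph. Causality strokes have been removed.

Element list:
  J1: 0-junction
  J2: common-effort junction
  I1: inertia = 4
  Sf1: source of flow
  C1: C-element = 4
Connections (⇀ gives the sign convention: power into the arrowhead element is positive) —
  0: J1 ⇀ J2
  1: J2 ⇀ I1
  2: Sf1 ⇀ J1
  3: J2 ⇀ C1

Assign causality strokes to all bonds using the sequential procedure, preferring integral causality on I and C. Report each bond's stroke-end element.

bond 0 →J1
bond 1 →I1
bond 2 →Sf1
bond 3 →J2

β2 stroke→Sf1  (Sf1: flow source, stroke at near end)
β0 stroke→J1  (only one effort-in slot at J1)
β1 stroke→I1  (I1 outputs flow p/I1)
β3 stroke→J2  (J2: last free bond brings effort in)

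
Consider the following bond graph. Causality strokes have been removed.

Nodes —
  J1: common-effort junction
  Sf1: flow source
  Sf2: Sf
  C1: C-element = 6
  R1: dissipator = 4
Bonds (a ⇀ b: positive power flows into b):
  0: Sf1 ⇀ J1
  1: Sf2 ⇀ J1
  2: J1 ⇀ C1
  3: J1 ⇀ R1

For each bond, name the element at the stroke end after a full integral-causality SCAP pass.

b0 stroke at Sf1
b1 stroke at Sf2
b2 stroke at J1
b3 stroke at R1

b0 stroke at Sf1  (Sf1 (Sf) sets flow on bond)
b1 stroke at Sf2  (Sf2 fixes flow; stroke at Sf2)
b2 stroke at J1  (C1 integral (e out))
b3 stroke at R1  (0-jn J1 has e-setter on 2)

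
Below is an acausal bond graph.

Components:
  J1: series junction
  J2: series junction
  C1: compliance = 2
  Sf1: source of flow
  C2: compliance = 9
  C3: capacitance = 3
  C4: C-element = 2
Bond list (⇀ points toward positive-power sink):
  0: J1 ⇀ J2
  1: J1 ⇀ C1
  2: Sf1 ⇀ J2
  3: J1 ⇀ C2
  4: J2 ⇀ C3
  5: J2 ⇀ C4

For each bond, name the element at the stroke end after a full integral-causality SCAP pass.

b0 stroke→J2
b1 stroke→J1
b2 stroke→Sf1
b3 stroke→J1
b4 stroke→J2
b5 stroke→J2

#2 stroke at Sf1  (Sf1 fixes flow; stroke at Sf1)
#0 stroke at J2  (common-f at J2 fixed by 2)
#4 stroke at J2  (1-jn J2 has f-setter on 2)
#5 stroke at J2  (J2: bond 2 brought flow, rest push out)
#1 stroke at J1  (J1 flow already set via bond 0)
#3 stroke at J1  (common-f at J1 fixed by 0)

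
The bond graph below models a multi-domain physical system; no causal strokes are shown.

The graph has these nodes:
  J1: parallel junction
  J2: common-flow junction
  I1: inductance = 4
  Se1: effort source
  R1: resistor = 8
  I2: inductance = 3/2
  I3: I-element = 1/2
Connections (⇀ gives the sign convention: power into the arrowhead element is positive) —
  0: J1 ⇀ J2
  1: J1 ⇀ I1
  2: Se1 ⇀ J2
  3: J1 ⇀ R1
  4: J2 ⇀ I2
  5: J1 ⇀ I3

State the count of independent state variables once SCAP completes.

3  (I1, I2, I3 all integral)

b2 |J2  (source Se1 imposes e)
b1 |I1  (I1 integral (f out))
b4 |I2  (I2 outputs flow p/I2)
b0 |J2  (common-f at J2 fixed by 4)
b5 |I3  (I3 outputs flow p/I3)
b3 |J1  (only one effort-in slot at J1)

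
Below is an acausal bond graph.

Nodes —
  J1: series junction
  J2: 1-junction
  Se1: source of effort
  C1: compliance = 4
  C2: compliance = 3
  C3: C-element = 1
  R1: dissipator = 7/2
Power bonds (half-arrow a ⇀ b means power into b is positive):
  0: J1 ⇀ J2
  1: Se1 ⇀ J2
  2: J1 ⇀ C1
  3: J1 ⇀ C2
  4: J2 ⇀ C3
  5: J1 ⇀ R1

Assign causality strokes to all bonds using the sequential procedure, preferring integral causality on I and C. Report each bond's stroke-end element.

#0 →J1
#1 →J2
#2 →J1
#3 →J1
#4 →J2
#5 →R1

β1 →J2  (Se1 fixes effort; stroke away)
β2 →J1  (C1: C, integral causality)
β3 →J1  (prefer integral on C2)
β4 →J2  (C3 integral (e out))
β0 →J1  (only one flow-in slot at J2)
β5 →R1  (J1 needs exactly one f-in)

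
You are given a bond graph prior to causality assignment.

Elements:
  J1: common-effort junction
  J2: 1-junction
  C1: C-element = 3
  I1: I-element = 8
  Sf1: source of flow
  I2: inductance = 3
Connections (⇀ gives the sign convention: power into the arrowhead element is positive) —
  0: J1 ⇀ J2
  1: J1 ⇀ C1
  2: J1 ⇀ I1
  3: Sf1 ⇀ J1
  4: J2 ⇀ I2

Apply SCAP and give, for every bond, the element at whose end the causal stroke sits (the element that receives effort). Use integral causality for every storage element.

#3 stroke at Sf1  (source Sf1 imposes f)
#1 stroke at J1  (C1: C, integral causality)
#0 stroke at J2  (J1 effort already set via bond 1)
#2 stroke at I1  (0-jn J1 has e-setter on 1)
#4 stroke at I2  (closing 1-jn rule on J2)

bond 0 stroke at J2
bond 1 stroke at J1
bond 2 stroke at I1
bond 3 stroke at Sf1
bond 4 stroke at I2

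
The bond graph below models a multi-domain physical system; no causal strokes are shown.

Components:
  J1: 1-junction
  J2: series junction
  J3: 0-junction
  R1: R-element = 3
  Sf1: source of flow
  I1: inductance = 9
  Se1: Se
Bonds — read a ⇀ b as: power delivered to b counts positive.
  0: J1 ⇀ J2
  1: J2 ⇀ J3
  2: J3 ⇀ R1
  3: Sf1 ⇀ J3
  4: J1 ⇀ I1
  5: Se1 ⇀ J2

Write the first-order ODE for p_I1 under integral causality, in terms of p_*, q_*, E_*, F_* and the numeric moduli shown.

dp_I1/dt = E_Se1 - 3*F_Sf1 - p_I1/3

b3 stroke→Sf1  (source Sf1 imposes f)
b5 stroke→J2  (Se1: effort source, stroke at far end)
b4 stroke→I1  (I1 outputs flow p/I1)
b0 stroke→J1  (1-jn J1 has f-setter on 4)
b1 stroke→J2  (common-f at J2 fixed by 0)
b2 stroke→J3  (J3: last free bond brings effort in)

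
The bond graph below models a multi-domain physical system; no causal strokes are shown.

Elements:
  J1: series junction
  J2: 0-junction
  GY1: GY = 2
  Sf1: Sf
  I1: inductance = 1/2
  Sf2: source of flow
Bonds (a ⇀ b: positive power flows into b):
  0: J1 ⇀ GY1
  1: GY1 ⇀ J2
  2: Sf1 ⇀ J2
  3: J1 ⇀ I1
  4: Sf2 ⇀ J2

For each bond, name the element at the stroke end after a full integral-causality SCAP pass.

β0 stroke at J1
β1 stroke at J2
β2 stroke at Sf1
β3 stroke at I1
β4 stroke at Sf2

β2 →Sf1  (Sf1: flow source, stroke at near end)
β4 →Sf2  (Sf2 (Sf) sets flow on bond)
β1 →J2  (only one effort-in slot at J2)
β0 →J1  (through GY1, causality inverts; strokes same side of GY1)
β3 →I1  (J1: last free bond brings flow in)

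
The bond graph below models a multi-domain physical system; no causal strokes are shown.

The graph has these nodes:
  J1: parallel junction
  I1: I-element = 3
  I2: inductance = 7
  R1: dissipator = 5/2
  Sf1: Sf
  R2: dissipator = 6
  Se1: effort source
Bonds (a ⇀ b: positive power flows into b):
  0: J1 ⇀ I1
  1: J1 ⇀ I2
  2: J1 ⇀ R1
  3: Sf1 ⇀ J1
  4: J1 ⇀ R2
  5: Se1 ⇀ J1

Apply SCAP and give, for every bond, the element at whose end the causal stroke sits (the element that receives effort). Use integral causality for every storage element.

b3 |Sf1  (Sf1 fixes flow; stroke at Sf1)
b5 |J1  (source Se1 imposes e)
b0 |I1  (J1 effort already set via bond 5)
b1 |I2  (common-e at J1 fixed by 5)
b2 |R1  (0-jn J1 has e-setter on 5)
b4 |R2  (0-jn J1 has e-setter on 5)

#0 stroke at I1
#1 stroke at I2
#2 stroke at R1
#3 stroke at Sf1
#4 stroke at R2
#5 stroke at J1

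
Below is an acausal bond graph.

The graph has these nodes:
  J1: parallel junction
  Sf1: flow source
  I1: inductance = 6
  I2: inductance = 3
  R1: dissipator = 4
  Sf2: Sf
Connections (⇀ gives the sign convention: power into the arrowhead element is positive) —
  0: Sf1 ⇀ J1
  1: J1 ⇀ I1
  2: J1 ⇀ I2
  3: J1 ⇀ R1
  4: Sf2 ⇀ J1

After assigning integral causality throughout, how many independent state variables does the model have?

2  (I1, I2 all integral)

#0 →Sf1  (Sf1: flow source, stroke at near end)
#4 →Sf2  (source Sf2 imposes f)
#1 →I1  (prefer integral on I1)
#2 →I2  (I2: I, integral causality)
#3 →J1  (closing 0-jn rule on J1)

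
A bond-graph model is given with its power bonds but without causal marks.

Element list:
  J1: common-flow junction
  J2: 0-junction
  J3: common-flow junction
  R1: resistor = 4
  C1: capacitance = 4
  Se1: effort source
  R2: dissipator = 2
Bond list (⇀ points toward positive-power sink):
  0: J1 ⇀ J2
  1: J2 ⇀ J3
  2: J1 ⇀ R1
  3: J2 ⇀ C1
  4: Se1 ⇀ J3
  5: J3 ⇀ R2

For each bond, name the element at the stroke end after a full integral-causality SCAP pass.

#0 |J1
#1 |J3
#2 |R1
#3 |J2
#4 |J3
#5 |R2

β4 stroke at J3  (Se1 fixes effort; stroke away)
β3 stroke at J2  (C1: C, integral causality)
β0 stroke at J1  (common-e at J2 fixed by 3)
β1 stroke at J3  (common-e at J2 fixed by 3)
β5 stroke at R2  (only one flow-in slot at J3)
β2 stroke at R1  (J1: last free bond brings flow in)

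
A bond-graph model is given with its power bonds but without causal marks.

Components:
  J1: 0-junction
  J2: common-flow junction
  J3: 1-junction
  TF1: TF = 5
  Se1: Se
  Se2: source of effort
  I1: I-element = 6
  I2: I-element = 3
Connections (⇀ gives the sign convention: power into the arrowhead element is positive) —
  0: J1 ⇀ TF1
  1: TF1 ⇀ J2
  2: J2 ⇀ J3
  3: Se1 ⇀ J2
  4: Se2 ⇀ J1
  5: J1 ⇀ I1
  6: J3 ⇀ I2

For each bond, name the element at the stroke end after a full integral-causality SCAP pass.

β3 →J2  (Se1 fixes effort; stroke away)
β4 →J1  (Se2 (Se) sets effort on bond)
β0 →TF1  (common-e at J1 fixed by 4)
β5 →I1  (J1 effort already set via bond 4)
β1 →J2  (through TF1, causality passes straight; one stroke at TF1)
β2 →J3  (J2: last free bond brings flow in)
β6 →I2  (J3: last free bond brings flow in)

b0 →TF1
b1 →J2
b2 →J3
b3 →J2
b4 →J1
b5 →I1
b6 →I2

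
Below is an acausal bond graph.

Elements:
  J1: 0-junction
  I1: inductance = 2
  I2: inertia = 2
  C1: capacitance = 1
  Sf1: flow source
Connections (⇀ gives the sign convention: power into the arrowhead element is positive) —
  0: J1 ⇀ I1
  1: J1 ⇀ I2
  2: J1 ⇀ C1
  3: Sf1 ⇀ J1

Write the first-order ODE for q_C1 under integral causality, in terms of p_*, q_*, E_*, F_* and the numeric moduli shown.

#3 stroke→Sf1  (Sf1: flow source, stroke at near end)
#0 stroke→I1  (prefer integral on I1)
#1 stroke→I2  (I2: I, integral causality)
#2 stroke→J1  (J1 needs exactly one e-in)

dq_C1/dt = F_Sf1 - p_I1/2 - p_I2/2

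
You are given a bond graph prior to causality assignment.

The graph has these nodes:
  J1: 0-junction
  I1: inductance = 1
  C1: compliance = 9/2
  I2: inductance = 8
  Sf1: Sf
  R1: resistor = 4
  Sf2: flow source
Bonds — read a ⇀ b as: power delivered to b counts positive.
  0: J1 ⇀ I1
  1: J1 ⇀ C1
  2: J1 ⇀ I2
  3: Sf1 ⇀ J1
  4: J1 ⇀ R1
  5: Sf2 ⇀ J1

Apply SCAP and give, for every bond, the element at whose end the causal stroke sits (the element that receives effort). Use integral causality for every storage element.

β0 stroke at I1
β1 stroke at J1
β2 stroke at I2
β3 stroke at Sf1
β4 stroke at R1
β5 stroke at Sf2

bond 3 stroke at Sf1  (Sf1 fixes flow; stroke at Sf1)
bond 5 stroke at Sf2  (Sf2 fixes flow; stroke at Sf2)
bond 0 stroke at I1  (I1: I, integral causality)
bond 1 stroke at J1  (C1: C, integral causality)
bond 2 stroke at I2  (0-jn J1 has e-setter on 1)
bond 4 stroke at R1  (J1: bond 1 brought effort, rest push out)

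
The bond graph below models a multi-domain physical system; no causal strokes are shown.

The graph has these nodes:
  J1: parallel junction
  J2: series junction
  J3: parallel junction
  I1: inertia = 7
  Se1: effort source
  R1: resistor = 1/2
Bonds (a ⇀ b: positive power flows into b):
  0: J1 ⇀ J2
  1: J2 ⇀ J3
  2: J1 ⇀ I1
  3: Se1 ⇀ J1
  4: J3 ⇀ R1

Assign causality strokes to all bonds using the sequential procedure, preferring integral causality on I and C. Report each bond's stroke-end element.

b0 stroke at J2
b1 stroke at J3
b2 stroke at I1
b3 stroke at J1
b4 stroke at R1

β3 stroke→J1  (source Se1 imposes e)
β0 stroke→J2  (J1: bond 3 brought effort, rest push out)
β2 stroke→I1  (J1: bond 3 brought effort, rest push out)
β1 stroke→J3  (only one flow-in slot at J2)
β4 stroke→R1  (J3 effort already set via bond 1)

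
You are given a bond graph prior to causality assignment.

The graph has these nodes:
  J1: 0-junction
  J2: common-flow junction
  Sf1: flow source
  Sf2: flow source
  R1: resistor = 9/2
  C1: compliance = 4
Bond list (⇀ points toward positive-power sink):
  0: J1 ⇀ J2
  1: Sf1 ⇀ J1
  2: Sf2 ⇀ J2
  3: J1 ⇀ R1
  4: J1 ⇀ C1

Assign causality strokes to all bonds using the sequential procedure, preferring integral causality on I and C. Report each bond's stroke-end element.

b1 |Sf1  (Sf1 (Sf) sets flow on bond)
b2 |Sf2  (Sf2 fixes flow; stroke at Sf2)
b0 |J2  (common-f at J2 fixed by 2)
b4 |J1  (C1 integral (e out))
b3 |R1  (J1: bond 4 brought effort, rest push out)

#0 stroke→J2
#1 stroke→Sf1
#2 stroke→Sf2
#3 stroke→R1
#4 stroke→J1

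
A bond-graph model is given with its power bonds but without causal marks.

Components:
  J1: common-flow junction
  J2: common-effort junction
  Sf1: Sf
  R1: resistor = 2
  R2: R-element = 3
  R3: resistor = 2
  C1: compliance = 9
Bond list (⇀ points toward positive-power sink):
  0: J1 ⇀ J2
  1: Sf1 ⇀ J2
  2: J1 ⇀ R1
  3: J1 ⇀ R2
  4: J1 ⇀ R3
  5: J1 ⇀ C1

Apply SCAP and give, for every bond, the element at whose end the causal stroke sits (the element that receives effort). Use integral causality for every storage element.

bond 1 stroke at Sf1  (Sf1 fixes flow; stroke at Sf1)
bond 0 stroke at J2  (closing 0-jn rule on J2)
bond 2 stroke at J1  (J1 flow already set via bond 0)
bond 3 stroke at J1  (J1 flow already set via bond 0)
bond 4 stroke at J1  (1-jn J1 has f-setter on 0)
bond 5 stroke at J1  (1-jn J1 has f-setter on 0)

b0 stroke at J2
b1 stroke at Sf1
b2 stroke at J1
b3 stroke at J1
b4 stroke at J1
b5 stroke at J1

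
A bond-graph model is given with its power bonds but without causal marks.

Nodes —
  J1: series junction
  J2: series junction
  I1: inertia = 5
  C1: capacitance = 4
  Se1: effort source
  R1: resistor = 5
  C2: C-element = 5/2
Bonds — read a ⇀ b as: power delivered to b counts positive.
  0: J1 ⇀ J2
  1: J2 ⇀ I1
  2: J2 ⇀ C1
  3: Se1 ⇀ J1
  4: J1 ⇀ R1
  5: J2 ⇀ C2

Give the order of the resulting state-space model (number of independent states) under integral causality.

b3 stroke at J1  (source Se1 imposes e)
b1 stroke at I1  (I1: I, integral causality)
b0 stroke at J2  (J2: bond 1 brought flow, rest push out)
b2 stroke at J2  (common-f at J2 fixed by 1)
b5 stroke at J2  (J2: bond 1 brought flow, rest push out)
b4 stroke at J1  (J1: bond 0 brought flow, rest push out)

3  (C1, C2, I1 all integral)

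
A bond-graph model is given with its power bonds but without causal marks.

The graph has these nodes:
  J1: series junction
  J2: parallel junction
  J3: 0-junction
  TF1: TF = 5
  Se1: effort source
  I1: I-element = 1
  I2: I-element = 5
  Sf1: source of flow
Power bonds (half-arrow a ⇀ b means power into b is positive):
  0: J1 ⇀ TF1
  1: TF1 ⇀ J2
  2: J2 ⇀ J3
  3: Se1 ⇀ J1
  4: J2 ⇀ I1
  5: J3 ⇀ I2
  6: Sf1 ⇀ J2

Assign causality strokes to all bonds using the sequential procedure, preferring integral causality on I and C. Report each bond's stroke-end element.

b0 →TF1
b1 →J2
b2 →J3
b3 →J1
b4 →I1
b5 →I2
b6 →Sf1

b3 →J1  (Se1 (Se) sets effort on bond)
b6 →Sf1  (source Sf1 imposes f)
b0 →TF1  (J1: last free bond brings flow in)
b1 →J2  (through TF1, causality passes straight; one stroke at TF1)
b2 →J3  (common-e at J2 fixed by 1)
b4 →I1  (J2 effort already set via bond 1)
b5 →I2  (0-jn J3 has e-setter on 2)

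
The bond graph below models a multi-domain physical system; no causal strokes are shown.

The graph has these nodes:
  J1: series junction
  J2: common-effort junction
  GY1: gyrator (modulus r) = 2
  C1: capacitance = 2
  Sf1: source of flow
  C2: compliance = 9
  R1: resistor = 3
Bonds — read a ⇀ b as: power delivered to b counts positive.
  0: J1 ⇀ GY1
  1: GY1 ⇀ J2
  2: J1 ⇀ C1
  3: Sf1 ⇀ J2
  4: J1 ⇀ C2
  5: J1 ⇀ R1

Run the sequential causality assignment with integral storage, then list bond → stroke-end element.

bond 0 stroke at J1
bond 1 stroke at J2
bond 2 stroke at J1
bond 3 stroke at Sf1
bond 4 stroke at J1
bond 5 stroke at R1

β3 stroke at Sf1  (Sf1 (Sf) sets flow on bond)
β1 stroke at J2  (J2: last free bond brings effort in)
β0 stroke at J1  (GY1 both-in/both-out from 1)
β2 stroke at J1  (C1: C, integral causality)
β4 stroke at J1  (prefer integral on C2)
β5 stroke at R1  (J1 needs exactly one f-in)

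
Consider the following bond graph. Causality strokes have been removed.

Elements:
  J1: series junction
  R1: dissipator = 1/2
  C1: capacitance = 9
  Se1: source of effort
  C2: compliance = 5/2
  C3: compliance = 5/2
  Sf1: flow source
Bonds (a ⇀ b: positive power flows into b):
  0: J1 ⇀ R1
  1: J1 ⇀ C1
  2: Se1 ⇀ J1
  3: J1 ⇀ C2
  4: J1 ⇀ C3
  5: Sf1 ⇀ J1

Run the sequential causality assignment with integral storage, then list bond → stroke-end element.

#2 stroke→J1  (source Se1 imposes e)
#5 stroke→Sf1  (Sf1 fixes flow; stroke at Sf1)
#0 stroke→J1  (J1 flow already set via bond 5)
#1 stroke→J1  (J1: bond 5 brought flow, rest push out)
#3 stroke→J1  (J1 flow already set via bond 5)
#4 stroke→J1  (common-f at J1 fixed by 5)

b0 |J1
b1 |J1
b2 |J1
b3 |J1
b4 |J1
b5 |Sf1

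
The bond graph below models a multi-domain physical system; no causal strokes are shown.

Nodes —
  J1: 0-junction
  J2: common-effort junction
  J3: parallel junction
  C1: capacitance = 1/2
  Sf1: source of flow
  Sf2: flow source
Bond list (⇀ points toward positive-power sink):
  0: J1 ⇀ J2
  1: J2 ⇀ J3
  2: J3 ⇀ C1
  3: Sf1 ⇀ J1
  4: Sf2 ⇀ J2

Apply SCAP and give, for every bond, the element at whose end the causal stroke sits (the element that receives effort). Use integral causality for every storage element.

b0 stroke at J1
b1 stroke at J2
b2 stroke at J3
b3 stroke at Sf1
b4 stroke at Sf2

bond 3 stroke→Sf1  (Sf1 (Sf) sets flow on bond)
bond 4 stroke→Sf2  (Sf2 fixes flow; stroke at Sf2)
bond 0 stroke→J1  (closing 0-jn rule on J1)
bond 1 stroke→J2  (only one effort-in slot at J2)
bond 2 stroke→J3  (J3 needs exactly one e-in)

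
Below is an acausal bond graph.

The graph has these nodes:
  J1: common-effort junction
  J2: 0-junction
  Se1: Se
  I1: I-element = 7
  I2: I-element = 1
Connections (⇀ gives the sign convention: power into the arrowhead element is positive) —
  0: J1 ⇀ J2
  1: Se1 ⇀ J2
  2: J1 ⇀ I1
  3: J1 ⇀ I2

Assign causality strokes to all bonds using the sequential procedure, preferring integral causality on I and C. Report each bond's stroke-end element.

bond 1 stroke→J2  (Se1 fixes effort; stroke away)
bond 0 stroke→J1  (0-jn J2 has e-setter on 1)
bond 2 stroke→I1  (0-jn J1 has e-setter on 0)
bond 3 stroke→I2  (J1: bond 0 brought effort, rest push out)

β0 |J1
β1 |J2
β2 |I1
β3 |I2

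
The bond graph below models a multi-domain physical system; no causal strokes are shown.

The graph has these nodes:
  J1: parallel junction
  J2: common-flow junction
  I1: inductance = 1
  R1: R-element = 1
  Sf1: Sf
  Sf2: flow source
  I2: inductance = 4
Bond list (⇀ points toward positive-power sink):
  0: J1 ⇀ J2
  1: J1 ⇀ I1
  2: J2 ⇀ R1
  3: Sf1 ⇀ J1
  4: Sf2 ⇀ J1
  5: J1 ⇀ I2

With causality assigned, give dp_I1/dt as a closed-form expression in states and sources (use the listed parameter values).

b3 stroke at Sf1  (Sf1 (Sf) sets flow on bond)
b4 stroke at Sf2  (Sf2 (Sf) sets flow on bond)
b1 stroke at I1  (I1: I, integral causality)
b5 stroke at I2  (I2 outputs flow p/I2)
b0 stroke at J1  (only one effort-in slot at J1)
b2 stroke at J2  (1-jn J2 has f-setter on 0)

dp_I1/dt = F_Sf1 + F_Sf2 - p_I1 - p_I2/4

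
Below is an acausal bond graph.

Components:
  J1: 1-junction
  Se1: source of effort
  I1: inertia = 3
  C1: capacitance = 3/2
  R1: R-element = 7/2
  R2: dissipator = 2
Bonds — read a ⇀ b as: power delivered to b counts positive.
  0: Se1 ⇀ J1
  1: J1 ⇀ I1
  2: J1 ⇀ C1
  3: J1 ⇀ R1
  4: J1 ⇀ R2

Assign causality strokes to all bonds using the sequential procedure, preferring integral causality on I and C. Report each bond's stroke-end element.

#0 stroke at J1
#1 stroke at I1
#2 stroke at J1
#3 stroke at J1
#4 stroke at J1

b0 →J1  (Se1: effort source, stroke at far end)
b1 →I1  (prefer integral on I1)
b2 →J1  (1-jn J1 has f-setter on 1)
b3 →J1  (common-f at J1 fixed by 1)
b4 →J1  (1-jn J1 has f-setter on 1)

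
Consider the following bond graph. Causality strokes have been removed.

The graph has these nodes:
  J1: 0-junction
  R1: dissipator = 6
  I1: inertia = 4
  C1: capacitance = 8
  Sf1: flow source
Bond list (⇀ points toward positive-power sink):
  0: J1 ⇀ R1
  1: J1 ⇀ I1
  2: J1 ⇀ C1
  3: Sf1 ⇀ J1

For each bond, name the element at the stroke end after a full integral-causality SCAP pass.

β0 stroke→R1
β1 stroke→I1
β2 stroke→J1
β3 stroke→Sf1

#3 |Sf1  (Sf1: flow source, stroke at near end)
#1 |I1  (prefer integral on I1)
#2 |J1  (C1: C, integral causality)
#0 |R1  (J1: bond 2 brought effort, rest push out)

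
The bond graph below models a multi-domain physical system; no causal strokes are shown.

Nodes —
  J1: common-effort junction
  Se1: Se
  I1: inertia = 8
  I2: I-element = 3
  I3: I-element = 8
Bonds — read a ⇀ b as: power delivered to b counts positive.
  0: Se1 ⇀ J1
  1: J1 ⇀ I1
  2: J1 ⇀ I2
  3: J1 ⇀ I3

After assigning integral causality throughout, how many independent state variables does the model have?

#0 |J1  (Se1 fixes effort; stroke away)
#1 |I1  (J1 effort already set via bond 0)
#2 |I2  (0-jn J1 has e-setter on 0)
#3 |I3  (J1: bond 0 brought effort, rest push out)

3  (I1, I2, I3 all integral)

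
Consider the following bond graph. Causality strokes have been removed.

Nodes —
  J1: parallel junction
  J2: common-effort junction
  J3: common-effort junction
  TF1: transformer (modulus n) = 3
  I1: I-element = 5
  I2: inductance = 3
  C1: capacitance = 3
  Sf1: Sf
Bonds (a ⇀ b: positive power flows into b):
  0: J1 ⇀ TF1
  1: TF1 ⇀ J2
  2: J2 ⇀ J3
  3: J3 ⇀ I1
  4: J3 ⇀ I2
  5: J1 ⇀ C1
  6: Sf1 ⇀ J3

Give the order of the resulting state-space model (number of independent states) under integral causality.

3  (C1, I1, I2 all integral)

β6 stroke at Sf1  (source Sf1 imposes f)
β3 stroke at I1  (prefer integral on I1)
β4 stroke at I2  (I2: I, integral causality)
β2 stroke at J3  (closing 0-jn rule on J3)
β1 stroke at J2  (closing 0-jn rule on J2)
β0 stroke at TF1  (TF1 one-in-one-out from 1)
β5 stroke at J1  (closing 0-jn rule on J1)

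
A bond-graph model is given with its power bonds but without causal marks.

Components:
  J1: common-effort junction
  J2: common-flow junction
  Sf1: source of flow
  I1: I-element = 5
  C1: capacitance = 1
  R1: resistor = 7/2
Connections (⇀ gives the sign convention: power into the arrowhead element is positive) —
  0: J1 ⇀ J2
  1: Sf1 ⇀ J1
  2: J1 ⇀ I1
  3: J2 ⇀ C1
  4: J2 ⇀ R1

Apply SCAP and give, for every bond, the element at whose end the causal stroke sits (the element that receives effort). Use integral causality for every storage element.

β0 stroke→J1
β1 stroke→Sf1
β2 stroke→I1
β3 stroke→J2
β4 stroke→J2

bond 1 stroke at Sf1  (Sf1 fixes flow; stroke at Sf1)
bond 2 stroke at I1  (I1 outputs flow p/I1)
bond 0 stroke at J1  (J1 needs exactly one e-in)
bond 3 stroke at J2  (common-f at J2 fixed by 0)
bond 4 stroke at J2  (common-f at J2 fixed by 0)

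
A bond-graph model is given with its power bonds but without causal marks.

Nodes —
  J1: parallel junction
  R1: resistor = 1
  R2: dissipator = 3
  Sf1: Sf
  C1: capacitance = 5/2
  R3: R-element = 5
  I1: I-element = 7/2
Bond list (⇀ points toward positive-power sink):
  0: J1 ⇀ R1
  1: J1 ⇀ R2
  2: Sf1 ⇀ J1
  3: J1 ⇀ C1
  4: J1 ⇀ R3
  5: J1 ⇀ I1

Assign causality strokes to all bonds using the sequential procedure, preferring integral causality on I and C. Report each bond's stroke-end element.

#0 stroke→R1
#1 stroke→R2
#2 stroke→Sf1
#3 stroke→J1
#4 stroke→R3
#5 stroke→I1

#2 |Sf1  (source Sf1 imposes f)
#3 |J1  (prefer integral on C1)
#0 |R1  (common-e at J1 fixed by 3)
#1 |R2  (common-e at J1 fixed by 3)
#4 |R3  (J1 effort already set via bond 3)
#5 |I1  (common-e at J1 fixed by 3)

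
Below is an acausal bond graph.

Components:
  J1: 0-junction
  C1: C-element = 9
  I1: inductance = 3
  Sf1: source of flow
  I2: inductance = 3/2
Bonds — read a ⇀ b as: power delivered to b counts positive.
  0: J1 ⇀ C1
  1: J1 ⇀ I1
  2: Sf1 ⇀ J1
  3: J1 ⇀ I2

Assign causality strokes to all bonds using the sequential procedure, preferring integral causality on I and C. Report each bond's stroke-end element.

#2 stroke→Sf1  (Sf1: flow source, stroke at near end)
#0 stroke→J1  (prefer integral on C1)
#1 stroke→I1  (J1: bond 0 brought effort, rest push out)
#3 stroke→I2  (J1: bond 0 brought effort, rest push out)

β0 →J1
β1 →I1
β2 →Sf1
β3 →I2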